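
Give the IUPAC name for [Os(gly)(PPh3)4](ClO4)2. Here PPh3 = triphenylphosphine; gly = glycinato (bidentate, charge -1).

The 2 perchlorate counter-ions carry a total charge of -2, so each complex ion is 2+.
Ligand charges: 4×triphenylphosphine (neutral), 1×glycinato (-1 each); total -1. So Os + (-1) = 2+, giving Os = +3.
Ligands are named alphabetically: glycinato before triphenylphosphine.

(glycinato)tetrakis(triphenylphosphine)osmium(III) perchlorate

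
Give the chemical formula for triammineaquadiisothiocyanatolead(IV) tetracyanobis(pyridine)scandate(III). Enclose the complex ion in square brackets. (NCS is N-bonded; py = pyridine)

Cation [Pb…]: ligand charges -2, Pb(IV) ⇒ ion charge 2+.
Anion [Sc…]: ligand charges -4, Sc(III) ⇒ ion charge 1−.
One 2+ cation requires 2 of the 1− anion.

[Pb(H2O)(NCS)2(NH3)3][Sc(CN)4(py)2]2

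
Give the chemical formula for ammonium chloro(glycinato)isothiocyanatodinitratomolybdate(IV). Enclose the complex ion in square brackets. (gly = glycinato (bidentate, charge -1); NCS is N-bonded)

NH4[MoCl(gly)(NCS)(NO3)2]

Ligands: 1 glycinato (gly, -1), 1 isothiocyanato (NCS, -1), 1 chloro (Cl, -1), 2 nitrato (NO3, -1). Ligand charge sum = -5.
With Mo in oxidation state +4, the complex ion is [Mo...]^1−.
Charge balance with ammonium (+1) requires 1 complex ion per 1 ammonium.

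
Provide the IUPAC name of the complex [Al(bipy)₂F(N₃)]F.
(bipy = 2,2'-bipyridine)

The 1 fluoride counter-ion carries a total charge of -1, so each complex ion is 1+.
Ligand charges: 1×azido (-1 each), 1×fluoro (-1 each), 2×2,2'-bipyridine (neutral); total -2. So Al + (-2) = 1+, giving Al = +3.
Ligands are named alphabetically: azido before bipyridine before fluoro.

azidobis(2,2'-bipyridine)fluoroaluminium(III) fluoride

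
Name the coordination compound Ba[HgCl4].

The 1 barium counter-ion carries a total charge of +2, so each complex ion is 2−.
Ligand charges: 4×chloro (-1 each); total -4. So Hg + (-4) = 2−, giving Hg = +2.
The complex ion is anionic, so mercury takes the -ate form mercurate(II).

barium tetrachloromercurate(II)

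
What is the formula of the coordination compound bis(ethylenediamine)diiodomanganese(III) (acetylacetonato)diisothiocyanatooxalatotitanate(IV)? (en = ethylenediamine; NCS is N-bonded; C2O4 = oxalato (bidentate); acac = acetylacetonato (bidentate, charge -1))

[Mn(en)2I2][Ti(acac)(C2O4)(NCS)2]

Cation [Mn…]: ligand charges -2, Mn(III) ⇒ ion charge 1+.
Anion [Ti…]: ligand charges -5, Ti(IV) ⇒ ion charge 1−.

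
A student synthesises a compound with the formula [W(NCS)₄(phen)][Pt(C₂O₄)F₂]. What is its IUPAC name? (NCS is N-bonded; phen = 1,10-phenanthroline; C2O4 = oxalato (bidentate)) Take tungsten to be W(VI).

tetraisothiocyanato(1,10-phenanthroline)tungsten(VI) difluorooxalatoplatinate(II)

W is given as +6; the cation's ligand charges sum to -4, so the complex cation is 2+.
A 1:1 salt means the anion carries the equal and opposite charge, 2−.
Anion: ligand charges sum to -4; for the ion to be 2−, Pt = +2.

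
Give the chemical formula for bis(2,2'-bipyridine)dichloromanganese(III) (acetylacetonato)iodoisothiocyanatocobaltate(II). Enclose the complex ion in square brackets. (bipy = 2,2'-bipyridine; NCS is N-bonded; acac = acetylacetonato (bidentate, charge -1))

[Mn(bipy)2Cl2][Co(acac)I(NCS)]

Cation [Mn…]: ligand charges -2, Mn(III) ⇒ ion charge 1+.
Anion [Co…]: ligand charges -3, Co(II) ⇒ ion charge 1−.
One 1+ cation balances one 1− anion.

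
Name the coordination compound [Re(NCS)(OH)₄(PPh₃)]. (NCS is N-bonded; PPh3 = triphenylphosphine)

tetrahydroxoisothiocyanato(triphenylphosphine)rhenium(V)

There is no counter-ion, so the complex is neutral overall.
Ligand charges: 4×hydroxo (-1 each), 1×isothiocyanato (-1 each), 1×triphenylphosphine (neutral); total -5. So Re + (-5) = 0, giving Re = +5.
Ligands are named alphabetically: hydroxo before isothiocyanato before triphenylphosphine.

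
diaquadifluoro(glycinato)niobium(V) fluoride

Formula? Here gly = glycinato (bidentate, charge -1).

[NbF2(gly)(H2O)2]F2

Ligands: 1 glycinato (gly, -1), 2 fluoro (F, -1), 2 aqua (H2O, neutral). Ligand charge sum = -3.
Charge balance with fluoride (-1) requires 1 complex ion per 2 fluoride.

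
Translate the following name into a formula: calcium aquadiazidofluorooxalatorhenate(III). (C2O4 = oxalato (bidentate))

Ligands: 1 fluoro (F, -1), 1 aqua (H2O, neutral), 1 oxalato (C2O4, -2), 2 azido (N3, -1). Ligand charge sum = -5.
With Re in oxidation state +3, the complex ion is [Re...]^2−.
Charge balance with calcium (+2) requires 1 complex ion per 1 calcium.

Ca[Re(C2O4)F(H2O)(N3)2]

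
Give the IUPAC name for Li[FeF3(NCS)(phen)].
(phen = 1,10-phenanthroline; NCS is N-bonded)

lithium trifluoroisothiocyanato(1,10-phenanthroline)ferrate(III)

The 1 lithium counter-ion carries a total charge of +1, so each complex ion is 1−.
Ligand charges: 3×fluoro (-1 each), 1×1,10-phenanthroline (neutral), 1×isothiocyanato (-1 each); total -4. So Fe + (-4) = 1−, giving Fe = +3.
Ligands are named alphabetically: fluoro before isothiocyanato before phenanthroline.
The complex ion is anionic, so iron takes the -ate form ferrate(III).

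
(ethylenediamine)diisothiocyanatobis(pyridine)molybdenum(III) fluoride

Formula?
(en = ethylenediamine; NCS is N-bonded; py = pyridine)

[Mo(en)(NCS)2(py)2]F

Ligands: 1 ethylenediamine (en, neutral), 2 isothiocyanato (NCS, -1), 2 pyridine (py, neutral). Ligand charge sum = -2.
Charge balance with fluoride (-1) requires 1 complex ion per 1 fluoride.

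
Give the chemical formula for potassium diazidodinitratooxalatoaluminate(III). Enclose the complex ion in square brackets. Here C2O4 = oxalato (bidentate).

Ligands: 2 nitrato (NO3, -1), 2 azido (N3, -1), 1 oxalato (C2O4, -2). Ligand charge sum = -6.
Charge balance with potassium (+1) requires 1 complex ion per 3 potassium.

K3[Al(C2O4)(N3)2(NO3)2]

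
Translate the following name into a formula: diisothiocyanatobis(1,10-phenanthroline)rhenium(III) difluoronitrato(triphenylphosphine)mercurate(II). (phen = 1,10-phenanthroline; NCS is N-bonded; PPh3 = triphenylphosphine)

Cation [Re…]: ligand charges -2, Re(III) ⇒ ion charge 1+.
Anion [Hg…]: ligand charges -3, Hg(II) ⇒ ion charge 1−.
One 1+ cation balances one 1− anion.

[Re(NCS)2(phen)2][HgF2(NO3)(PPh3)]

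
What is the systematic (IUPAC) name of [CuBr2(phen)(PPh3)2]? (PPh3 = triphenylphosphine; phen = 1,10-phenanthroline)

dibromo(1,10-phenanthroline)bis(triphenylphosphine)copper(II)

There is no counter-ion, so the complex is neutral overall.
Ligand charges: 2×triphenylphosphine (neutral), 2×bromo (-1 each), 1×1,10-phenanthroline (neutral); total -2. So Cu + (-2) = 0, giving Cu = +2.
Ligands are named alphabetically: bromo before phenanthroline before triphenylphosphine.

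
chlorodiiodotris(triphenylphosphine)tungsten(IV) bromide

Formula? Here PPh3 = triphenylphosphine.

[WClI2(PPh3)3]Br

Ligands: 3 triphenylphosphine (PPh3, neutral), 1 chloro (Cl, -1), 2 iodo (I, -1). Ligand charge sum = -3.
With W in oxidation state +4, the complex ion is [W...]^1+.
Charge balance with bromide (-1) requires 1 complex ion per 1 bromide.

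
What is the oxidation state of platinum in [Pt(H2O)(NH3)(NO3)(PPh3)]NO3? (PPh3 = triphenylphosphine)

+2

1 nitrate outside the brackets (-1 each) → the complex ion is 1+.
Ligand charges: 1×PPh3 neutral; 1×NO3 = -1; 1×H2O neutral; 1×NH3 neutral; sum -1.
Pt + (-1) = 1+ ⇒ Pt is +2.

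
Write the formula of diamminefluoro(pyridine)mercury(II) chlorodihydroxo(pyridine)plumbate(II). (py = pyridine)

[HgF(NH3)2(py)][PbCl(OH)2(py)]

Cation [Hg…]: ligand charges -1, Hg(II) ⇒ ion charge 1+.
Anion [Pb…]: ligand charges -3, Pb(II) ⇒ ion charge 1−.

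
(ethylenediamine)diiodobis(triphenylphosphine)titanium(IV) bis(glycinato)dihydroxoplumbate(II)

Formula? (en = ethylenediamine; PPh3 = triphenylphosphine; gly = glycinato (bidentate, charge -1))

[Ti(en)I2(PPh3)2][Pb(gly)2(OH)2]

Cation [Ti…]: ligand charges -2, Ti(IV) ⇒ ion charge 2+.
Anion [Pb…]: ligand charges -4, Pb(II) ⇒ ion charge 2−.
One 2+ cation balances one 2− anion.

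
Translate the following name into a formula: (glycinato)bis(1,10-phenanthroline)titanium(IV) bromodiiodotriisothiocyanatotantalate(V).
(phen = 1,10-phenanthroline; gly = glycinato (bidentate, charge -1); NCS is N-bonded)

Cation [Ti…]: ligand charges -1, Ti(IV) ⇒ ion charge 3+.
Anion [Ta…]: ligand charges -6, Ta(V) ⇒ ion charge 1−.

[Ti(gly)(phen)2][TaBrI2(NCS)3]3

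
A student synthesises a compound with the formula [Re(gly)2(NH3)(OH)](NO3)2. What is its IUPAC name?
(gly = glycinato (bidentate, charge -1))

The 2 nitrate counter-ions carry a total charge of -2, so each complex ion is 2+.
Ligand charges: 1×hydroxo (-1 each), 2×glycinato (-1 each), 1×ammine (neutral); total -3. So Re + (-3) = 2+, giving Re = +5.
Ligands are named alphabetically: ammine before glycinato before hydroxo.

amminebis(glycinato)hydroxorhenium(V) nitrate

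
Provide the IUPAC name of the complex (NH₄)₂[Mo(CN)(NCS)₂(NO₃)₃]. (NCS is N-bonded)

The 2 ammonium counter-ions carry a total charge of +2, so each complex ion is 2−.
Ligand charges: 1×cyano (-1 each), 2×isothiocyanato (-1 each), 3×nitrato (-1 each); total -6. So Mo + (-6) = 2−, giving Mo = +4.
The complex ion is anionic, so molybdenum takes the -ate form molybdate(IV).

ammonium cyanodiisothiocyanatotrinitratomolybdate(IV)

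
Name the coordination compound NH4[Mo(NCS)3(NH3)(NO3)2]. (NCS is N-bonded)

The 1 ammonium counter-ion carries a total charge of +1, so each complex ion is 1−.
Ligand charges: 3×isothiocyanato (-1 each), 2×nitrato (-1 each), 1×ammine (neutral); total -5. So Mo + (-5) = 1−, giving Mo = +4.
The complex ion is anionic, so molybdenum takes the -ate form molybdate(IV).

ammonium amminetriisothiocyanatodinitratomolybdate(IV)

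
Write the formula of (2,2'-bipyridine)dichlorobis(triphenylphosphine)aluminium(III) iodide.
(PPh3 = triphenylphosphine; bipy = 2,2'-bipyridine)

Ligands: 2 triphenylphosphine (PPh3, neutral), 2 chloro (Cl, -1), 1 2,2'-bipyridine (bipy, neutral). Ligand charge sum = -2.
Charge balance with iodide (-1) requires 1 complex ion per 1 iodide.

[Al(bipy)Cl2(PPh3)2]I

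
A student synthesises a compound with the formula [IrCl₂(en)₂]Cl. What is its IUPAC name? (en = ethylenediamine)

The 1 chloride counter-ion carries a total charge of -1, so each complex ion is 1+.
Ligand charges: 2×ethylenediamine (neutral), 2×chloro (-1 each); total -2. So Ir + (-2) = 1+, giving Ir = +3.
Ligands are named alphabetically: chloro before ethylenediamine.

dichlorobis(ethylenediamine)iridium(III) chloride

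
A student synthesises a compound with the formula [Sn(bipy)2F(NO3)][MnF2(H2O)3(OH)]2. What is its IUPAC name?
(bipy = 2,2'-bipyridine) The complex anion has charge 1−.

bis(2,2'-bipyridine)fluoronitratotin(IV) triaquadifluorohydroxomanganate(II)

The complex anion is given as 1−; its ligand charges sum to -3, so Mn = +2.
With 2 anions per cation, the cation must be 2×1 = 2+.
Cation: ligand charges sum to -2; for the ion to be 2+, Sn = +4.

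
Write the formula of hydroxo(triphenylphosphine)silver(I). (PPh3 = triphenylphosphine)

Ligands: 1 triphenylphosphine (PPh3, neutral), 1 hydroxo (OH, -1). Ligand charge sum = -1.
With Ag in oxidation state +1, the complex ion is [Ag...].

[Ag(OH)(PPh3)]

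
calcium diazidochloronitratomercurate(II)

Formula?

Ca[HgCl(N3)2(NO3)]

Ligands: 2 azido (N3, -1), 1 chloro (Cl, -1), 1 nitrato (NO3, -1). Ligand charge sum = -4.
With Hg in oxidation state +2, the complex ion is [Hg...]^2−.
Charge balance with calcium (+2) requires 1 complex ion per 1 calcium.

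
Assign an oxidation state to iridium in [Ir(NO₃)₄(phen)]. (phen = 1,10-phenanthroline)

+4

No counter-ion: the bracketed complex is neutral.
Ligand charges: 4×NO3 = -4; 1×phen neutral; sum -4.
Ir + (-4) = 0 ⇒ Ir is +4.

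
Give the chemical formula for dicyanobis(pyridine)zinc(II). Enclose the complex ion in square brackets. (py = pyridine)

[Zn(CN)2(py)2]

Ligands: 2 cyano (CN, -1), 2 pyridine (py, neutral). Ligand charge sum = -2.
With Zn in oxidation state +2, the complex ion is [Zn...].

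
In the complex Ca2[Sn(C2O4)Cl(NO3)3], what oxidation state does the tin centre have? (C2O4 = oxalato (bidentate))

+2

2 calcium outside the brackets (+2 each) → the complex ion is 4−.
Ligand charges: 1×C2O4 = -2; 1×Cl = -1; 3×NO3 = -3; sum -6.
Sn + (-6) = 4− ⇒ Sn is +2.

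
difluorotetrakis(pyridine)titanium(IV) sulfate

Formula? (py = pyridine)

[TiF2(py)4]SO4

Ligands: 2 fluoro (F, -1), 4 pyridine (py, neutral). Ligand charge sum = -2.
With Ti in oxidation state +4, the complex ion is [Ti...]^2+.
Charge balance with sulfate (-2) requires 1 complex ion per 1 sulfate.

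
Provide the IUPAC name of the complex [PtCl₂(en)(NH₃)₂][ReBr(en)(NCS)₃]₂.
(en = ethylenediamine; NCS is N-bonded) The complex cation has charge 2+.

The complex cation is given as 2+; its ligand charges sum to -2, so Pt = +4.
With 2 anions per cation, each anion must be 2/2 = 1−.
Anion: ligand charges sum to -4; for the ion to be 1−, Re = +3.

diamminedichloro(ethylenediamine)platinum(IV) bromo(ethylenediamine)triisothiocyanatorhenate(III)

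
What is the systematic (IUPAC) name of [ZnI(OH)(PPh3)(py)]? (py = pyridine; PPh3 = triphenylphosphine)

hydroxoiodo(pyridine)(triphenylphosphine)zinc(II)

There is no counter-ion, so the complex is neutral overall.
Ligand charges: 1×pyridine (neutral), 1×hydroxo (-1 each), 1×triphenylphosphine (neutral), 1×iodo (-1 each); total -2. So Zn + (-2) = 0, giving Zn = +2.
Ligands are named alphabetically: hydroxo before iodo before pyridine before triphenylphosphine.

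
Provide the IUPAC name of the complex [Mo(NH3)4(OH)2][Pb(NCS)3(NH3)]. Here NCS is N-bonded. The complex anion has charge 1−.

Both ions are complex: the cation is named first with the plain metal name, the anion second with the -ate form; each ion's ligands are alphabetised independently.
The complex anion is given as 1−; its ligand charges sum to -3, so Pb = +2.
A 1:1 salt means the cation carries the equal and opposite charge, 1+.
Cation: ligand charges sum to -2; for the ion to be 1+, Mo = +3.

tetraamminedihydroxomolybdenum(III) amminetriisothiocyanatoplumbate(II)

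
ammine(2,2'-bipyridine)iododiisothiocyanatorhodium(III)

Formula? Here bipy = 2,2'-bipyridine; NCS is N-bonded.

[Rh(bipy)I(NCS)2(NH3)]

Ligands: 1 2,2'-bipyridine (bipy, neutral), 1 ammine (NH3, neutral), 1 iodo (I, -1), 2 isothiocyanato (NCS, -1). Ligand charge sum = -3.
With Rh in oxidation state +3, the complex ion is [Rh...].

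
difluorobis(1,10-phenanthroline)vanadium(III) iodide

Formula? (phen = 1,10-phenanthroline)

[VF2(phen)2]I

Ligands: 2 1,10-phenanthroline (phen, neutral), 2 fluoro (F, -1). Ligand charge sum = -2.
With V in oxidation state +3, the complex ion is [V...]^1+.
Charge balance with iodide (-1) requires 1 complex ion per 1 iodide.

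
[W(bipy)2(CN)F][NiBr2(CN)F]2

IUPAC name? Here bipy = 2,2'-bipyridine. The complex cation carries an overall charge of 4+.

Both ions are complex: the cation is named first with the plain metal name, the anion second with the -ate form; each ion's ligands are alphabetised independently.
The complex cation is given as 4+; its ligand charges sum to -2, so W = +6.
With 2 anions per cation, each anion must be 4/2 = 2−.
Anion: ligand charges sum to -4; for the ion to be 2−, Ni = +2.

bis(2,2'-bipyridine)cyanofluorotungsten(VI) dibromocyanofluoronickelate(II)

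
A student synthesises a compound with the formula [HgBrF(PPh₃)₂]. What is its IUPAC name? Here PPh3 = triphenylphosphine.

There is no counter-ion, so the complex is neutral overall.
Ligand charges: 2×triphenylphosphine (neutral), 1×bromo (-1 each), 1×fluoro (-1 each); total -2. So Hg + (-2) = 0, giving Hg = +2.
Ligands are named alphabetically: bromo before fluoro before triphenylphosphine.

bromofluorobis(triphenylphosphine)mercury(II)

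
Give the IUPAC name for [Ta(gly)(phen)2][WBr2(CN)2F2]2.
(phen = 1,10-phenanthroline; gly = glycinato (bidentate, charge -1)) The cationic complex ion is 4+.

(glycinato)bis(1,10-phenanthroline)tantalum(V) dibromodicyanodifluorotungstate(IV)

The complex cation is given as 4+; its ligand charges sum to -1, so Ta = +5.
With 2 anions per cation, each anion must be 4/2 = 2−.
Anion: ligand charges sum to -6; for the ion to be 2−, W = +4.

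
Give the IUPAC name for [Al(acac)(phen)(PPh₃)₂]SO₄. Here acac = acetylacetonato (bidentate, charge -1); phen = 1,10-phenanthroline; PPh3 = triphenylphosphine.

The 1 sulfate counter-ion carries a total charge of -2, so each complex ion is 2+.
Ligand charges: 1×acetylacetonato (-1 each), 1×1,10-phenanthroline (neutral), 2×triphenylphosphine (neutral); total -1. So Al + (-1) = 2+, giving Al = +3.
Ligands are named alphabetically: acetylacetonato before phenanthroline before triphenylphosphine.

(acetylacetonato)(1,10-phenanthroline)bis(triphenylphosphine)aluminium(III) sulfate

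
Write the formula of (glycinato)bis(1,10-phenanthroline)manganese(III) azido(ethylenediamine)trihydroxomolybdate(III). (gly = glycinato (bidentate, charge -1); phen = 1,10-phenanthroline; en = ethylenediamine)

Cation [Mn…]: ligand charges -1, Mn(III) ⇒ ion charge 2+.
Anion [Mo…]: ligand charges -4, Mo(III) ⇒ ion charge 1−.
One 2+ cation requires 2 of the 1− anion.

[Mn(gly)(phen)2][Mo(en)(N3)(OH)3]2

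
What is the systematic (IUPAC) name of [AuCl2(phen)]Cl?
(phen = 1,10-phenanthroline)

dichloro(1,10-phenanthroline)gold(III) chloride

The 1 chloride counter-ion carries a total charge of -1, so each complex ion is 1+.
Ligand charges: 2×chloro (-1 each), 1×1,10-phenanthroline (neutral); total -2. So Au + (-2) = 1+, giving Au = +3.
Ligands are named alphabetically: chloro before phenanthroline.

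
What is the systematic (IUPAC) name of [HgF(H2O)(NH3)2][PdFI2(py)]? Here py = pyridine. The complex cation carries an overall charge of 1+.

Both ions are complex: the cation is named first with the plain metal name, the anion second with the -ate form; each ion's ligands are alphabetised independently.
The complex cation is given as 1+; its ligand charges sum to -1, so Hg = +2.
A 1:1 salt means the anion carries the equal and opposite charge, 1−.
Anion: ligand charges sum to -3; for the ion to be 1−, Pd = +2.

diammineaquafluoromercury(II) fluorodiiodo(pyridine)palladate(II)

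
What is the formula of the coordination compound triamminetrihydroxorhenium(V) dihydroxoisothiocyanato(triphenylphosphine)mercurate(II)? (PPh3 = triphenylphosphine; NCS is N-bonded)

[Re(NH3)3(OH)3][Hg(NCS)(OH)2(PPh3)]2

Cation [Re…]: ligand charges -3, Re(V) ⇒ ion charge 2+.
Anion [Hg…]: ligand charges -3, Hg(II) ⇒ ion charge 1−.
One 2+ cation requires 2 of the 1− anion.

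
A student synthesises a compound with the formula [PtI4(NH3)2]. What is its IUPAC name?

diamminetetraiodoplatinum(IV)

There is no counter-ion, so the complex is neutral overall.
Ligand charges: 4×iodo (-1 each), 2×ammine (neutral); total -4. So Pt + (-4) = 0, giving Pt = +4.
Ligands are named alphabetically: ammine before iodo.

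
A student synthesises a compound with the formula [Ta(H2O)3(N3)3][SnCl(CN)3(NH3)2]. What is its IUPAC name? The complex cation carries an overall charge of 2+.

triaquatriazidotantalum(V) diamminechlorotricyanostannate(II)

Both ions are complex: the cation is named first with the plain metal name, the anion second with the -ate form; each ion's ligands are alphabetised independently.
The complex cation is given as 2+; its ligand charges sum to -3, so Ta = +5.
A 1:1 salt means the anion carries the equal and opposite charge, 2−.
Anion: ligand charges sum to -4; for the ion to be 2−, Sn = +2.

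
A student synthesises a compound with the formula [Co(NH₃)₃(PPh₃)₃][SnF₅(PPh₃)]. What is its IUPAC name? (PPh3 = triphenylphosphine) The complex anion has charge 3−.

Both ions are complex: the cation is named first with the plain metal name, the anion second with the -ate form; each ion's ligands are alphabetised independently.
The complex anion is given as 3−; its ligand charges sum to -5, so Sn = +2.
A 1:1 salt means the cation carries the equal and opposite charge, 3+.
Cation: ligand charges sum to 0; for the ion to be 3+, Co = +3.

triamminetris(triphenylphosphine)cobalt(III) pentafluoro(triphenylphosphine)stannate(II)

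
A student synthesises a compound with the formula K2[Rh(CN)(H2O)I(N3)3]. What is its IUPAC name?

potassium aquatriazidocyanoiodorhodate(III)

The 2 potassium counter-ions carry a total charge of +2, so each complex ion is 2−.
Ligand charges: 1×cyano (-1 each), 1×iodo (-1 each), 1×aqua (neutral), 3×azido (-1 each); total -5. So Rh + (-5) = 2−, giving Rh = +3.
Ligands are named alphabetically: aqua before azido before cyano before iodo.
The complex ion is anionic, so rhodium takes the -ate form rhodate(III).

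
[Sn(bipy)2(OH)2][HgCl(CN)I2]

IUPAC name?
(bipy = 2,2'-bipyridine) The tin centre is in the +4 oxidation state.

bis(2,2'-bipyridine)dihydroxotin(IV) chlorocyanodiiodomercurate(II)

Both ions are complex: the cation is named first with the plain metal name, the anion second with the -ate form; each ion's ligands are alphabetised independently.
Sn is given as +4; the cation's ligand charges sum to -2, so the complex cation is 2+.
A 1:1 salt means the anion carries the equal and opposite charge, 2−.
Anion: ligand charges sum to -4; for the ion to be 2−, Hg = +2.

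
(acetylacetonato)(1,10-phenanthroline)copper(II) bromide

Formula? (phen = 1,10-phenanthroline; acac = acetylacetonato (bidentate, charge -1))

[Cu(acac)(phen)]Br

Ligands: 1 1,10-phenanthroline (phen, neutral), 1 acetylacetonato (acac, -1). Ligand charge sum = -1.
Charge balance with bromide (-1) requires 1 complex ion per 1 bromide.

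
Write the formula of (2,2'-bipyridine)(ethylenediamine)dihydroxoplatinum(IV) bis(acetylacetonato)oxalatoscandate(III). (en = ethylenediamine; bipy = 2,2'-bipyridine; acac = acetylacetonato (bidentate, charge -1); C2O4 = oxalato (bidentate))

[Pt(bipy)(en)(OH)2][Sc(acac)2(C2O4)]2

Cation [Pt…]: ligand charges -2, Pt(IV) ⇒ ion charge 2+.
Anion [Sc…]: ligand charges -4, Sc(III) ⇒ ion charge 1−.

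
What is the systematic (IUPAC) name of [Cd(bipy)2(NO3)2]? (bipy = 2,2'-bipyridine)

There is no counter-ion, so the complex is neutral overall.
Ligand charges: 2×nitrato (-1 each), 2×2,2'-bipyridine (neutral); total -2. So Cd + (-2) = 0, giving Cd = +2.
Ligands are named alphabetically: bipyridine before nitrato.

bis(2,2'-bipyridine)dinitratocadmium(II)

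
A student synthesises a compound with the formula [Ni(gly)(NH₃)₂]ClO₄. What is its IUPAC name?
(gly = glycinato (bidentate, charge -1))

The 1 perchlorate counter-ion carries a total charge of -1, so each complex ion is 1+.
Ligand charges: 1×glycinato (-1 each), 2×ammine (neutral); total -1. So Ni + (-1) = 1+, giving Ni = +2.
Ligands are named alphabetically: ammine before glycinato.

diammine(glycinato)nickel(II) perchlorate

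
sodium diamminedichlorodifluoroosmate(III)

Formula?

Na[OsCl2F2(NH3)2]

Ligands: 2 ammine (NH3, neutral), 2 fluoro (F, -1), 2 chloro (Cl, -1). Ligand charge sum = -4.
With Os in oxidation state +3, the complex ion is [Os...]^1−.
Charge balance with sodium (+1) requires 1 complex ion per 1 sodium.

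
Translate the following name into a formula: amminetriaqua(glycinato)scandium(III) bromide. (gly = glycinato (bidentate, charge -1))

[Sc(gly)(H2O)3(NH3)]Br2

Ligands: 3 aqua (H2O, neutral), 1 glycinato (gly, -1), 1 ammine (NH3, neutral). Ligand charge sum = -1.
With Sc in oxidation state +3, the complex ion is [Sc...]^2+.
Charge balance with bromide (-1) requires 1 complex ion per 2 bromide.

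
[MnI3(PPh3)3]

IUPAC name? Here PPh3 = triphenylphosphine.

There is no counter-ion, so the complex is neutral overall.
Ligand charges: 3×iodo (-1 each), 3×triphenylphosphine (neutral); total -3. So Mn + (-3) = 0, giving Mn = +3.
Ligands are named alphabetically: iodo before triphenylphosphine.

triiodotris(triphenylphosphine)manganese(III)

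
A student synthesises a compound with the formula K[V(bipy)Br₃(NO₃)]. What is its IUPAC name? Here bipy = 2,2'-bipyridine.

The 1 potassium counter-ion carries a total charge of +1, so each complex ion is 1−.
Ligand charges: 3×bromo (-1 each), 1×2,2'-bipyridine (neutral), 1×nitrato (-1 each); total -4. So V + (-4) = 1−, giving V = +3.
The complex ion is anionic, so vanadium takes the -ate form vanadate(III).

potassium (2,2'-bipyridine)tribromonitratovanadate(III)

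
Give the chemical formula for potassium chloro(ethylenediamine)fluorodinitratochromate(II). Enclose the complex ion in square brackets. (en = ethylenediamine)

K2[CrCl(en)F(NO3)2]

Ligands: 1 chloro (Cl, -1), 1 fluoro (F, -1), 1 ethylenediamine (en, neutral), 2 nitrato (NO3, -1). Ligand charge sum = -4.
With Cr in oxidation state +2, the complex ion is [Cr...]^2−.
Charge balance with potassium (+1) requires 1 complex ion per 2 potassium.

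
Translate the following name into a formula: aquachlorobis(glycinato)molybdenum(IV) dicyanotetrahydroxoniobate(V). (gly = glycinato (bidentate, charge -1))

Cation [Mo…]: ligand charges -3, Mo(IV) ⇒ ion charge 1+.
Anion [Nb…]: ligand charges -6, Nb(V) ⇒ ion charge 1−.
One 1+ cation balances one 1− anion.

[MoCl(gly)2(H2O)][Nb(CN)2(OH)4]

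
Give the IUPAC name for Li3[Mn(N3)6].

lithium hexaazidomanganate(III)

The 3 lithium counter-ions carry a total charge of +3, so each complex ion is 3−.
Ligand charges: 6×azido (-1 each); total -6. So Mn + (-6) = 3−, giving Mn = +3.
The complex ion is anionic, so manganese takes the -ate form manganate(III).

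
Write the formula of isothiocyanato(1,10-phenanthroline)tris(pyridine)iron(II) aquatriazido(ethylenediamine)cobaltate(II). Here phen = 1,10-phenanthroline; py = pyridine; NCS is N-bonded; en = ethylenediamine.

Cation [Fe…]: ligand charges -1, Fe(II) ⇒ ion charge 1+.
Anion [Co…]: ligand charges -3, Co(II) ⇒ ion charge 1−.
One 1+ cation balances one 1− anion.

[Fe(NCS)(phen)(py)3][Co(en)(H2O)(N3)3]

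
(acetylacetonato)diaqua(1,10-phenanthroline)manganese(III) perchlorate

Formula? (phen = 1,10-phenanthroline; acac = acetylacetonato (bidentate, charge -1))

[Mn(acac)(H2O)2(phen)](ClO4)2

Ligands: 1 1,10-phenanthroline (phen, neutral), 1 acetylacetonato (acac, -1), 2 aqua (H2O, neutral). Ligand charge sum = -1.
Charge balance with perchlorate (-1) requires 1 complex ion per 2 perchlorate.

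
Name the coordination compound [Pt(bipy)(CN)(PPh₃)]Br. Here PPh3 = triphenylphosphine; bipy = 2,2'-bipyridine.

(2,2'-bipyridine)cyano(triphenylphosphine)platinum(II) bromide

The 1 bromide counter-ion carries a total charge of -1, so each complex ion is 1+.
Ligand charges: 1×cyano (-1 each), 1×triphenylphosphine (neutral), 1×2,2'-bipyridine (neutral); total -1. So Pt + (-1) = 1+, giving Pt = +2.
Ligands are named alphabetically: bipyridine before cyano before triphenylphosphine.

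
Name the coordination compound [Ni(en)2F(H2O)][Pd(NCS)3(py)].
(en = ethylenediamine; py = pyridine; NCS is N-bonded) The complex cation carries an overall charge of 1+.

aquabis(ethylenediamine)fluoronickel(II) triisothiocyanato(pyridine)palladate(II)

The complex cation is given as 1+; its ligand charges sum to -1, so Ni = +2.
A 1:1 salt means the anion carries the equal and opposite charge, 1−.
Anion: ligand charges sum to -3; for the ion to be 1−, Pd = +2.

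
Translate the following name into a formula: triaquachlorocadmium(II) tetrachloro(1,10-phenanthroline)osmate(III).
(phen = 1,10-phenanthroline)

Cation [Cd…]: ligand charges -1, Cd(II) ⇒ ion charge 1+.
Anion [Os…]: ligand charges -4, Os(III) ⇒ ion charge 1−.
One 1+ cation balances one 1− anion.

[CdCl(H2O)3][OsCl4(phen)]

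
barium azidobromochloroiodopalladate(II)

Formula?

Ligands: 1 iodo (I, -1), 1 azido (N3, -1), 1 bromo (Br, -1), 1 chloro (Cl, -1). Ligand charge sum = -4.
With Pd in oxidation state +2, the complex ion is [Pd...]^2−.
Charge balance with barium (+2) requires 1 complex ion per 1 barium.

Ba[PdBrClI(N3)]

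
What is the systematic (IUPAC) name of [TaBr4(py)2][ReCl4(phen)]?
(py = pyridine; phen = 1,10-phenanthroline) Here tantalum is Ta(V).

tetrabromobis(pyridine)tantalum(V) tetrachloro(1,10-phenanthroline)rhenate(III)

Ta is given as +5; the cation's ligand charges sum to -4, so the complex cation is 1+.
A 1:1 salt means the anion carries the equal and opposite charge, 1−.
Anion: ligand charges sum to -4; for the ion to be 1−, Re = +3.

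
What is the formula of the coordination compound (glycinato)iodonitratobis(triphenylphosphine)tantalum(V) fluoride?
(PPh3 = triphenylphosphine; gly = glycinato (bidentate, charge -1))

[Ta(gly)I(NO3)(PPh3)2]F2

Ligands: 2 triphenylphosphine (PPh3, neutral), 1 iodo (I, -1), 1 glycinato (gly, -1), 1 nitrato (NO3, -1). Ligand charge sum = -3.
With Ta in oxidation state +5, the complex ion is [Ta...]^2+.
Charge balance with fluoride (-1) requires 1 complex ion per 2 fluoride.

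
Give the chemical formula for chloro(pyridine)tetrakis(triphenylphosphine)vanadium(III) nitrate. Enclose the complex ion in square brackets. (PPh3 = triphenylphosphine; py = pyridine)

Ligands: 1 chloro (Cl, -1), 4 triphenylphosphine (PPh3, neutral), 1 pyridine (py, neutral). Ligand charge sum = -1.
With V in oxidation state +3, the complex ion is [V...]^2+.
Charge balance with nitrate (-1) requires 1 complex ion per 2 nitrate.

[VCl(PPh3)4(py)](NO3)2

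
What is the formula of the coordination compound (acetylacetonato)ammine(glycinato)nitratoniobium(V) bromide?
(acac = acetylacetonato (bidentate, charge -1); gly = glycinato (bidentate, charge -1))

[Nb(acac)(gly)(NH3)(NO3)]Br2

Ligands: 1 nitrato (NO3, -1), 1 acetylacetonato (acac, -1), 1 glycinato (gly, -1), 1 ammine (NH3, neutral). Ligand charge sum = -3.
With Nb in oxidation state +5, the complex ion is [Nb...]^2+.
Charge balance with bromide (-1) requires 1 complex ion per 2 bromide.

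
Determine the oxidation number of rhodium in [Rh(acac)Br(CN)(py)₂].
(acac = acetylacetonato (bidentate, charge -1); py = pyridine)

No counter-ion: the bracketed complex is neutral.
Ligand charges: 1×CN = -1; 1×acac = -1; 1×Br = -1; 2×py neutral; sum -3.
Rh + (-3) = 0 ⇒ Rh is +3.

+3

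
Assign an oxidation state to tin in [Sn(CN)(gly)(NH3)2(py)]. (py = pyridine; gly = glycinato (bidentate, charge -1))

+2

No counter-ion: the bracketed complex is neutral.
Ligand charges: 1×py neutral; 1×CN = -1; 2×NH3 neutral; 1×gly = -1; sum -2.
Sn + (-2) = 0 ⇒ Sn is +2.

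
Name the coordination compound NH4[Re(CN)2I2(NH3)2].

ammonium diamminedicyanodiiodorhenate(III)

The 1 ammonium counter-ion carries a total charge of +1, so each complex ion is 1−.
Ligand charges: 2×ammine (neutral), 2×cyano (-1 each), 2×iodo (-1 each); total -4. So Re + (-4) = 1−, giving Re = +3.
The complex ion is anionic, so rhenium takes the -ate form rhenate(III).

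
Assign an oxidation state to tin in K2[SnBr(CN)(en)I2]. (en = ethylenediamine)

2 potassium outside the brackets (+1 each) → the complex ion is 2−.
Ligand charges: 1×Br = -1; 1×CN = -1; 2×I = -2; 1×en neutral; sum -4.
Sn + (-4) = 2− ⇒ Sn is +2.

+2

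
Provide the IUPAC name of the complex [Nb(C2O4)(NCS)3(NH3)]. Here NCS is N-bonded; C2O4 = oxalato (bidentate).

There is no counter-ion, so the complex is neutral overall.
Ligand charges: 3×isothiocyanato (-1 each), 1×ammine (neutral), 1×oxalato (-2 each); total -5. So Nb + (-5) = 0, giving Nb = +5.
Ligands are named alphabetically: ammine before isothiocyanato before oxalato.

amminetriisothiocyanatooxalatoniobium(V)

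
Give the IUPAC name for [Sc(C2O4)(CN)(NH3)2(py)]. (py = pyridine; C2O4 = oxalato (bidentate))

diamminecyanooxalato(pyridine)scandium(III)

There is no counter-ion, so the complex is neutral overall.
Ligand charges: 1×pyridine (neutral), 2×ammine (neutral), 1×cyano (-1 each), 1×oxalato (-2 each); total -3. So Sc + (-3) = 0, giving Sc = +3.
Ligands are named alphabetically: ammine before cyano before oxalato before pyridine.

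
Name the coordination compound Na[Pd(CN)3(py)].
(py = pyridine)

The 1 sodium counter-ion carries a total charge of +1, so each complex ion is 1−.
Ligand charges: 3×cyano (-1 each), 1×pyridine (neutral); total -3. So Pd + (-3) = 1−, giving Pd = +2.
The complex ion is anionic, so palladium takes the -ate form palladate(II).

sodium tricyano(pyridine)palladate(II)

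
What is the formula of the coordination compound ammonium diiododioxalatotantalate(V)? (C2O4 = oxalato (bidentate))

NH4[Ta(C2O4)2I2]

Ligands: 2 oxalato (C2O4, -2), 2 iodo (I, -1). Ligand charge sum = -6.
With Ta in oxidation state +5, the complex ion is [Ta...]^1−.
Charge balance with ammonium (+1) requires 1 complex ion per 1 ammonium.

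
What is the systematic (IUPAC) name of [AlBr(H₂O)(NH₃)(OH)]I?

The 1 iodide counter-ion carries a total charge of -1, so each complex ion is 1+.
Ligand charges: 1×bromo (-1 each), 1×ammine (neutral), 1×aqua (neutral), 1×hydroxo (-1 each); total -2. So Al + (-2) = 1+, giving Al = +3.
Ligands are named alphabetically: ammine before aqua before bromo before hydroxo.

ammineaquabromohydroxoaluminium(III) iodide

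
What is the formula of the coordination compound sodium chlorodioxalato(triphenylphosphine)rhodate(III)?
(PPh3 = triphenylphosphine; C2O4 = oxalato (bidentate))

Ligands: 1 chloro (Cl, -1), 1 triphenylphosphine (PPh3, neutral), 2 oxalato (C2O4, -2). Ligand charge sum = -5.
Charge balance with sodium (+1) requires 1 complex ion per 2 sodium.

Na2[Rh(C2O4)2Cl(PPh3)]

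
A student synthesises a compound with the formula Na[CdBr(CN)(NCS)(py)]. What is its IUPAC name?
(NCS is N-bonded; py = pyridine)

sodium bromocyanoisothiocyanato(pyridine)cadmate(II)

The 1 sodium counter-ion carries a total charge of +1, so each complex ion is 1−.
Ligand charges: 1×isothiocyanato (-1 each), 1×cyano (-1 each), 1×bromo (-1 each), 1×pyridine (neutral); total -3. So Cd + (-3) = 1−, giving Cd = +2.
Ligands are named alphabetically: bromo before cyano before isothiocyanato before pyridine.
The complex ion is anionic, so cadmium takes the -ate form cadmate(II).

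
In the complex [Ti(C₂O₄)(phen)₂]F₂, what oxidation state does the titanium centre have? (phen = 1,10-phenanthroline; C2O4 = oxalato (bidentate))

2 fluoride outside the brackets (-1 each) → the complex ion is 2+.
Ligand charges: 2×phen neutral; 1×C2O4 = -2; sum -2.
Ti + (-2) = 2+ ⇒ Ti is +4.

+4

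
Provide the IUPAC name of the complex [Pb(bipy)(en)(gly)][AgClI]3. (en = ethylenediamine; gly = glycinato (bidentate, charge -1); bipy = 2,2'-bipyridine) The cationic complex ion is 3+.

(2,2'-bipyridine)(ethylenediamine)(glycinato)lead(IV) chloroiodoargentate(I)

Both ions are complex: the cation is named first with the plain metal name, the anion second with the -ate form; each ion's ligands are alphabetised independently.
The complex cation is given as 3+; its ligand charges sum to -1, so Pb = +4.
With 3 anions per cation, each anion must be 3/3 = 1−.
Anion: ligand charges sum to -2; for the ion to be 1−, Ag = +1.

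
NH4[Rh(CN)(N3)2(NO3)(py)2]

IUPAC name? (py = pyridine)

The 1 ammonium counter-ion carries a total charge of +1, so each complex ion is 1−.
Ligand charges: 2×pyridine (neutral), 1×cyano (-1 each), 1×nitrato (-1 each), 2×azido (-1 each); total -4. So Rh + (-4) = 1−, giving Rh = +3.
Ligands are named alphabetically: azido before cyano before nitrato before pyridine.
The complex ion is anionic, so rhodium takes the -ate form rhodate(III).

ammonium diazidocyanonitratobis(pyridine)rhodate(III)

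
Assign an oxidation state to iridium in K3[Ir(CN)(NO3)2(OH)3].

+3

3 potassium outside the brackets (+1 each) → the complex ion is 3−.
Ligand charges: 2×NO3 = -2; 3×OH = -3; 1×CN = -1; sum -6.
Ir + (-6) = 3− ⇒ Ir is +3.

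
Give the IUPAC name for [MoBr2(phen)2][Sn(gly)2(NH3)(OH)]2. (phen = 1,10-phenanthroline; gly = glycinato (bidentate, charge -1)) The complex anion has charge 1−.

dibromobis(1,10-phenanthroline)molybdenum(IV) amminebis(glycinato)hydroxostannate(II)

The complex anion is given as 1−; its ligand charges sum to -3, so Sn = +2.
With 2 anions per cation, the cation must be 2×1 = 2+.
Cation: ligand charges sum to -2; for the ion to be 2+, Mo = +4.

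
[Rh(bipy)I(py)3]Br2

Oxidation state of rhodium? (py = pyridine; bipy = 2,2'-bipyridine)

+3

2 bromide outside the brackets (-1 each) → the complex ion is 2+.
Ligand charges: 3×py neutral; 1×I = -1; 1×bipy neutral; sum -1.
Rh + (-1) = 2+ ⇒ Rh is +3.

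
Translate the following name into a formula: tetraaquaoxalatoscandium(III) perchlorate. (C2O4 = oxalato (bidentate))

[Sc(C2O4)(H2O)4]ClO4

Ligands: 1 oxalato (C2O4, -2), 4 aqua (H2O, neutral). Ligand charge sum = -2.
Charge balance with perchlorate (-1) requires 1 complex ion per 1 perchlorate.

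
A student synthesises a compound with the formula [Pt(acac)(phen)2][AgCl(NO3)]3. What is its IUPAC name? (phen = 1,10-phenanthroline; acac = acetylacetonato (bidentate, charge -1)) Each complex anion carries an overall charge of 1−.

Both ions are complex: the cation is named first with the plain metal name, the anion second with the -ate form; each ion's ligands are alphabetised independently.
The complex anion is given as 1−; its ligand charges sum to -2, so Ag = +1.
With 3 anions per cation, the cation must be 3×1 = 3+.
Cation: ligand charges sum to -1; for the ion to be 3+, Pt = +4.

(acetylacetonato)bis(1,10-phenanthroline)platinum(IV) chloronitratoargentate(I)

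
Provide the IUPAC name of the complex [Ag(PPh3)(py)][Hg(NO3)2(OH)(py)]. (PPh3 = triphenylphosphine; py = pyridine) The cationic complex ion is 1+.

The complex cation is given as 1+; its ligand charges sum to 0, so Ag = +1.
A 1:1 salt means the anion carries the equal and opposite charge, 1−.
Anion: ligand charges sum to -3; for the ion to be 1−, Hg = +2.

(pyridine)(triphenylphosphine)silver(I) hydroxodinitrato(pyridine)mercurate(II)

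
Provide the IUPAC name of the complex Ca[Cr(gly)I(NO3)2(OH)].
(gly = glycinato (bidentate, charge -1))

calcium (glycinato)hydroxoiododinitratochromate(III)

The 1 calcium counter-ion carries a total charge of +2, so each complex ion is 2−.
Ligand charges: 1×iodo (-1 each), 1×hydroxo (-1 each), 1×glycinato (-1 each), 2×nitrato (-1 each); total -5. So Cr + (-5) = 2−, giving Cr = +3.
Ligands are named alphabetically: glycinato before hydroxo before iodo before nitrato.
The complex ion is anionic, so chromium takes the -ate form chromate(III).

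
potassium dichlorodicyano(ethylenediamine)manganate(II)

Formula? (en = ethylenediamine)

K2[MnCl2(CN)2(en)]

Ligands: 1 ethylenediamine (en, neutral), 2 chloro (Cl, -1), 2 cyano (CN, -1). Ligand charge sum = -4.
Charge balance with potassium (+1) requires 1 complex ion per 2 potassium.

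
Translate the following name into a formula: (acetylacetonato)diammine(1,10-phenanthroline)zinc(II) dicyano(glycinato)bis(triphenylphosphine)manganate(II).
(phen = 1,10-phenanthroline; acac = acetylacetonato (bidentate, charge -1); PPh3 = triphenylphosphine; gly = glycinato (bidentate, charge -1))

Cation [Zn…]: ligand charges -1, Zn(II) ⇒ ion charge 1+.
Anion [Mn…]: ligand charges -3, Mn(II) ⇒ ion charge 1−.

[Zn(acac)(NH3)2(phen)][Mn(CN)2(gly)(PPh3)2]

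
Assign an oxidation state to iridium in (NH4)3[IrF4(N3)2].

+3

3 ammonium outside the brackets (+1 each) → the complex ion is 3−.
Ligand charges: 4×F = -4; 2×N3 = -2; sum -6.
Ir + (-6) = 3− ⇒ Ir is +3.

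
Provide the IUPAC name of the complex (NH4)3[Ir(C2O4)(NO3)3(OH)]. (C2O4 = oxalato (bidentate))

The 3 ammonium counter-ions carry a total charge of +3, so each complex ion is 3−.
Ligand charges: 3×nitrato (-1 each), 1×oxalato (-2 each), 1×hydroxo (-1 each); total -6. So Ir + (-6) = 3−, giving Ir = +3.
The complex ion is anionic, so iridium takes the -ate form iridate(III).

ammonium hydroxotrinitratooxalatoiridate(III)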